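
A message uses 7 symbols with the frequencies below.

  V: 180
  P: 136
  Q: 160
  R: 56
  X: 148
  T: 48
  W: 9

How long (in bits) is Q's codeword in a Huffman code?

Build the tree from the bottom:
W(9) + T(48) → 57
R(56) + 57 → 113
113 + P(136) → 249
X(148) + Q(160) → 308
V(180) + 249 → 429
308 + 429 → 737
Q sits 2 levels below the root, so its codeword is 2 bits.

2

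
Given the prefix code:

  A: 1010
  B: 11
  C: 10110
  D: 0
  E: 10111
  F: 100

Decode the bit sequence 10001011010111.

Read left to right; each codeword is recognised as soon as it completes (prefix code):
  100→F | 0→D | 10110→C | 10111→E
Decoded message: FDCE

FDCE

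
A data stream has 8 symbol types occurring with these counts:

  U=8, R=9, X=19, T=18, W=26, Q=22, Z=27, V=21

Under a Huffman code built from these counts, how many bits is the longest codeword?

Merge the two lowest-weight nodes at each step:
combine U(8), R(9) → 17
combine 17, T(18) → 35
combine X(19), V(21) → 40
combine Q(22), W(26) → 48
combine Z(27), 35 → 62
combine 40, 48 → 88
combine 62, 88 → 150
The rarest symbols sit at the bottom; the longest codeword is 4 bits.

4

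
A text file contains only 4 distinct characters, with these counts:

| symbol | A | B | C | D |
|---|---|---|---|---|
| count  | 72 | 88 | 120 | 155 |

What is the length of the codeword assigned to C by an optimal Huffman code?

Build the tree from the bottom:
combine A(72), B(88) → 160
combine C(120), D(155) → 275
combine 160, 275 → 435
C's leaf is at depth 2, giving a 2-bit codeword.

2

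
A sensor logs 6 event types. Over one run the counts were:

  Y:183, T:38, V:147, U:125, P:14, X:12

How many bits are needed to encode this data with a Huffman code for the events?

Merge the two smallest weights repeatedly:
combine X(12), P(14) → 26
combine 26, T(38) → 64
combine 64, U(125) → 189
combine V(147), Y(183) → 330
combine 189, 330 → 519
Each symbol's bit-cost is frequency × depth; summing gives 1128 bits (equivalently 26 + 64 + 189 + 330 + 519).

1128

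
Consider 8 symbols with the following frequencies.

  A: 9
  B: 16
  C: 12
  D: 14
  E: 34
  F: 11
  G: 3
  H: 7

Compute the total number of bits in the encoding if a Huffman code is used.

294

Merge the two smallest weights repeatedly:
combine G(3), H(7) → 10
combine A(9), 10 → 19
combine F(11), C(12) → 23
combine D(14), B(16) → 30
combine 19, 23 → 42
combine 30, E(34) → 64
combine 42, 64 → 106
Total encoded bits = sum of merged weights = 10 + 19 + 23 + 30 + 42 + 64 + 106 = 294.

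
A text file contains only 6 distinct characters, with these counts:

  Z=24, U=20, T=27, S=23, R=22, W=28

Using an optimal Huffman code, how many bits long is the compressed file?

377

Build the Huffman tree bottom-up:
combine U(20), R(22) → 42
combine S(23), Z(24) → 47
combine T(27), W(28) → 55
combine 42, 47 → 89
combine 55, 89 → 144
The encoded length is the sum of every internal node's weight: 42 + 47 + 55 + 89 + 144 = 377 bits.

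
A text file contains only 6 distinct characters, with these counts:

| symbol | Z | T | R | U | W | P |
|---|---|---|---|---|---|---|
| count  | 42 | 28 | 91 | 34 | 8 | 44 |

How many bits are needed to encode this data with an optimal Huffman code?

595

Greedily combine the two least-frequent nodes:
merge W(8) and T(28): 36
merge U(34) and 36: 70
merge Z(42) and P(44): 86
merge 70 and 86: 156
merge R(91) and 156: 247
Each symbol's bit-cost is frequency × depth; summing gives 595 bits (equivalently 36 + 70 + 86 + 156 + 247).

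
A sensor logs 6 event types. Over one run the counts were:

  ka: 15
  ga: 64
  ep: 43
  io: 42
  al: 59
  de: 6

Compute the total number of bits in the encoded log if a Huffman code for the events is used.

542

Build the Huffman tree bottom-up:
combine de(6), ka(15) → 21
combine 21, io(42) → 63
combine ep(43), al(59) → 102
combine 63, ga(64) → 127
combine 102, 127 → 229
Total encoded bits = sum of merged weights = 21 + 63 + 102 + 127 + 229 = 542.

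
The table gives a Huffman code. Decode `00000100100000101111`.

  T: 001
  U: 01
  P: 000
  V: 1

PTTPTUVVV

Read left to right; each codeword is recognised as soon as it completes (prefix code):
  000→P | 001→T | 001→T | 000→P | 001→T | 01→U | 1→V | 1→V | 1→V
Decoded message: PTTPTUVVV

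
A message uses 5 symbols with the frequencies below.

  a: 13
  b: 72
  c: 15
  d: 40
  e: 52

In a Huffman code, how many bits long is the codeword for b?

1

Repeatedly merge the two smallest:
combine a(13), c(15) → 28
combine 28, d(40) → 68
combine e(52), 68 → 120
combine b(72), 120 → 192
b is merged only at the final step, so code length = 1.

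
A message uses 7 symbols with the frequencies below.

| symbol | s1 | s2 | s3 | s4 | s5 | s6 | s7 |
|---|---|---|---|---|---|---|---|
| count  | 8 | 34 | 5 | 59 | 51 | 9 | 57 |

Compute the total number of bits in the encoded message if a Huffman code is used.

537

Merge the two smallest weights repeatedly:
s3(5) + s1(8) → 13
s6(9) + 13 → 22
22 + s2(34) → 56
s5(51) + 56 → 107
s7(57) + s4(59) → 116
107 + 116 → 223
Each symbol's bit-cost is frequency × depth; summing gives 537 bits (equivalently 13 + 22 + 56 + 107 + 116 + 223).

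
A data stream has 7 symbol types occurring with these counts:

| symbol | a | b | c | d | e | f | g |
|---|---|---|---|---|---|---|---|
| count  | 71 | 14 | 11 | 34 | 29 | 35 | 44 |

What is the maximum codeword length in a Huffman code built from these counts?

Merge the two lowest-weight nodes at each step:
combine c(11), b(14) → 25
combine 25, e(29) → 54
combine d(34), f(35) → 69
combine g(44), 54 → 98
combine 69, a(71) → 140
combine 98, 140 → 238
The rarest symbols sit at the bottom; the longest codeword is 4 bits.

4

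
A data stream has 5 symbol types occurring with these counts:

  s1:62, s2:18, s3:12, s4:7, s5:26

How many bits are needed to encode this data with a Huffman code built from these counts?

Greedily combine the two least-frequent nodes:
combine s4(7), s3(12) → 19
combine s2(18), 19 → 37
combine s5(26), 37 → 63
combine s1(62), 63 → 125
Each symbol's bit-cost is frequency × depth; summing gives 244 bits (equivalently 19 + 37 + 63 + 125).

244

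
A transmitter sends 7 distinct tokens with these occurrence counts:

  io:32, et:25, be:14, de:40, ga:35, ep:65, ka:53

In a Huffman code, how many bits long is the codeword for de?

Repeatedly merge the two smallest:
merge be(14) and et(25): 39
merge io(32) and ga(35): 67
merge 39 and de(40): 79
merge ka(53) and ep(65): 118
merge 67 and 79: 146
merge 118 and 146: 264
de sits 3 levels below the root, so its codeword is 3 bits.

3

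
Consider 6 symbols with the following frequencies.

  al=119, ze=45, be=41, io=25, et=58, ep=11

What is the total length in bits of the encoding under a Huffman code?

695

Build the Huffman tree bottom-up:
combine ep(11), io(25) → 36
combine 36, be(41) → 77
combine ze(45), et(58) → 103
combine 77, 103 → 180
combine al(119), 180 → 299
Each symbol's bit-cost is frequency × depth; summing gives 695 bits (equivalently 36 + 77 + 103 + 180 + 299).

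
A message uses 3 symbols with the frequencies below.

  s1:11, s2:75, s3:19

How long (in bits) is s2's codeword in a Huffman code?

Huffman merges, smallest pair first:
merge s1(11) and s3(19): 30
merge 30 and s2(75): 105
s2 is merged only at the final step, so code length = 1.

1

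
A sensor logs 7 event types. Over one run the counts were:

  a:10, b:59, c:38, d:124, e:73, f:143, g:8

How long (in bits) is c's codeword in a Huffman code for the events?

Build the tree from the bottom:
g(8) + a(10) → 18
18 + c(38) → 56
56 + b(59) → 115
e(73) + 115 → 188
d(124) + f(143) → 267
188 + 267 → 455
c's leaf is at depth 4, giving a 4-bit codeword.

4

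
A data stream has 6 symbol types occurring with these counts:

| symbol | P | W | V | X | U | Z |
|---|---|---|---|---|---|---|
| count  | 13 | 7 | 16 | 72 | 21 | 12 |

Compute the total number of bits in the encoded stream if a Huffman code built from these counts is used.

Greedily combine the two least-frequent nodes:
merge W(7) and Z(12): 19
merge P(13) and V(16): 29
merge 19 and U(21): 40
merge 29 and 40: 69
merge 69 and X(72): 141
Each symbol's bit-cost is frequency × depth; summing gives 298 bits (equivalently 19 + 29 + 40 + 69 + 141).

298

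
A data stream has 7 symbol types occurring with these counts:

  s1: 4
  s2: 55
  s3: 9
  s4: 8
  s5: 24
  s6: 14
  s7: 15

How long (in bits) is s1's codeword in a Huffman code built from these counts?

Build the tree from the bottom:
merge s1(4) and s4(8): 12
merge s3(9) and 12: 21
merge s6(14) and s7(15): 29
merge 21 and s5(24): 45
merge 29 and 45: 74
merge s2(55) and 74: 129
s1's leaf is at depth 5, giving a 5-bit codeword.

5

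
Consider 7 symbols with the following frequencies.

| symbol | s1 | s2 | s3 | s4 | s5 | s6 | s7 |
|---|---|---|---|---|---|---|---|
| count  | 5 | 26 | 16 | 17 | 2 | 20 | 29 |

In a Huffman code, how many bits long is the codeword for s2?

Repeatedly merge the two smallest:
s5(2) + s1(5) → 7
7 + s3(16) → 23
s4(17) + s6(20) → 37
23 + s2(26) → 49
s7(29) + 37 → 66
49 + 66 → 115
s2 sits 2 levels below the root, so its codeword is 2 bits.

2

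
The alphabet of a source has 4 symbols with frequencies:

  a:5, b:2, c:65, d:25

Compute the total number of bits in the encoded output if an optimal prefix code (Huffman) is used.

136

Greedily combine the two least-frequent nodes:
merge b(2) and a(5): 7
merge 7 and d(25): 32
merge 32 and c(65): 97
Each symbol's bit-cost is frequency × depth; summing gives 136 bits (equivalently 7 + 32 + 97).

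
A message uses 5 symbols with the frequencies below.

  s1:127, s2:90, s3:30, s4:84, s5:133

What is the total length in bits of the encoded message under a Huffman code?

1042

Merge the two smallest weights repeatedly:
s3(30) + s4(84) → 114
s2(90) + 114 → 204
s1(127) + s5(133) → 260
204 + 260 → 464
Each symbol's bit-cost is frequency × depth; summing gives 1042 bits (equivalently 114 + 204 + 260 + 464).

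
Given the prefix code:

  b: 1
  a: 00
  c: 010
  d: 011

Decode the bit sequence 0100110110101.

cddcb

Read left to right; each codeword is recognised as soon as it completes (prefix code):
  010→c | 011→d | 011→d | 010→c | 1→b
Decoded message: cddcb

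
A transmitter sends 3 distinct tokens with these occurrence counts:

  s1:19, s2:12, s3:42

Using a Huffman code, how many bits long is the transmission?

104

Greedily combine the two least-frequent nodes:
combine s2(12), s1(19) → 31
combine 31, s3(42) → 73
Each symbol's bit-cost is frequency × depth; summing gives 104 bits (equivalently 31 + 73).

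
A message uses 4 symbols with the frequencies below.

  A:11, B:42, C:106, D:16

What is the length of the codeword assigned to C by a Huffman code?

1

Build the tree from the bottom:
merge A(11) and D(16): 27
merge 27 and B(42): 69
merge 69 and C(106): 175
C sits one level below the root: a 1-bit codeword.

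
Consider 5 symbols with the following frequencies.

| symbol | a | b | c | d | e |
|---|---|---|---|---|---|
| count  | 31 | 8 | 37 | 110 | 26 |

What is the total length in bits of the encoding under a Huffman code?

Merge the two smallest weights repeatedly:
b(8) + e(26) → 34
a(31) + 34 → 65
c(37) + 65 → 102
102 + d(110) → 212
The encoded length is the sum of every internal node's weight: 34 + 65 + 102 + 212 = 413 bits.

413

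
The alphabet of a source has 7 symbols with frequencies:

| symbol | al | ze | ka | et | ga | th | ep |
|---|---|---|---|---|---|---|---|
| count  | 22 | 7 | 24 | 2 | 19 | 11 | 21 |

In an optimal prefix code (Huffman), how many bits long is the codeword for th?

4

Repeatedly merge the two smallest:
merge et(2) and ze(7): 9
merge 9 and th(11): 20
merge ga(19) and 20: 39
merge ep(21) and al(22): 43
merge ka(24) and 39: 63
merge 43 and 63: 106
The subtree containing th is merged 4 times, so code length = 4.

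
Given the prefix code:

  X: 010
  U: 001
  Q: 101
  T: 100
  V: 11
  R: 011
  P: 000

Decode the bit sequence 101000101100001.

Read left to right; each codeword is recognised as soon as it completes (prefix code):
  101→Q | 000→P | 101→Q | 100→T | 001→U
Decoded message: QPQTU

QPQTU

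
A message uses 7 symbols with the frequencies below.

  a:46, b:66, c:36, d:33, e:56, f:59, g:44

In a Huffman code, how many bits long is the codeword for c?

3

Build the tree from the bottom:
merge d(33) and c(36): 69
merge g(44) and a(46): 90
merge e(56) and f(59): 115
merge b(66) and 69: 135
merge 90 and 115: 205
merge 135 and 205: 340
c's leaf is at depth 3, giving a 3-bit codeword.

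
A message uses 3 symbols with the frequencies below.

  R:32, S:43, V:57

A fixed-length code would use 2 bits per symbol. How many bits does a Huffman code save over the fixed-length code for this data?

Fixed-length: 2 bits × 132 symbols = 264 bits.
Huffman merges:
merge R(32) and S(43): 75
merge V(57) and 75: 132
Huffman total = 75 + 132 = 207 bits.
Saving = 264 − 207 = 57 bits.

57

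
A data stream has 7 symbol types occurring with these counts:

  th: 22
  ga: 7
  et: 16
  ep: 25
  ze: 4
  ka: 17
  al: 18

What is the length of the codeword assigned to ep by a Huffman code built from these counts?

2

Repeatedly merge the two smallest:
combine ze(4), ga(7) → 11
combine 11, et(16) → 27
combine ka(17), al(18) → 35
combine th(22), ep(25) → 47
combine 27, 35 → 62
combine 47, 62 → 109
ep sits 2 levels below the root, so its codeword is 2 bits.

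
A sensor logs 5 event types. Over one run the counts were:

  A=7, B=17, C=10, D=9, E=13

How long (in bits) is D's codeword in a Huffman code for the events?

Huffman merges, smallest pair first:
combine A(7), D(9) → 16
combine C(10), E(13) → 23
combine 16, B(17) → 33
combine 23, 33 → 56
The subtree containing D is merged 3 times, so code length = 3.

3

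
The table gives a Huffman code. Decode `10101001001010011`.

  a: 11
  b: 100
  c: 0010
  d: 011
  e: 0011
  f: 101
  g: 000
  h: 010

Read left to right; each codeword is recognised as soon as it completes (prefix code):
  101→f | 010→h | 010→h | 010→h | 100→b | 11→a
Decoded message: fhhhba

fhhhba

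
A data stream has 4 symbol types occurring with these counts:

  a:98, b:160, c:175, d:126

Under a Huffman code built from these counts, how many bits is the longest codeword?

2

Merge the two lowest-weight nodes at each step:
a(98) + d(126) → 224
b(160) + c(175) → 335
224 + 335 → 559
Maximum depth reached is 2.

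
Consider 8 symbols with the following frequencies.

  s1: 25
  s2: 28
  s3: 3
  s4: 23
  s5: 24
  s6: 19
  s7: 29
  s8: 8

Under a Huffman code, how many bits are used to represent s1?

3

Huffman merges, smallest pair first:
combine s3(3), s8(8) → 11
combine 11, s6(19) → 30
combine s4(23), s5(24) → 47
combine s1(25), s2(28) → 53
combine s7(29), 30 → 59
combine 47, 53 → 100
combine 59, 100 → 159
s1's leaf is at depth 3, giving a 3-bit codeword.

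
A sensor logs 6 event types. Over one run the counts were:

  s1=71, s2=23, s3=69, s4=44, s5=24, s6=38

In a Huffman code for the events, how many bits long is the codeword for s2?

Huffman merges, smallest pair first:
merge s2(23) and s5(24): 47
merge s6(38) and s4(44): 82
merge 47 and s3(69): 116
merge s1(71) and 82: 153
merge 116 and 153: 269
The subtree containing s2 is merged 3 times, so code length = 3.

3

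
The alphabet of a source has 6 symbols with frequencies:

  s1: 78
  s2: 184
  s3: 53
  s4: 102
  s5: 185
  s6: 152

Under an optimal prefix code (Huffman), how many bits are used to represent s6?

Huffman merges, smallest pair first:
s3(53) + s1(78) → 131
s4(102) + 131 → 233
s6(152) + s2(184) → 336
s5(185) + 233 → 418
336 + 418 → 754
The subtree containing s6 is merged 2 times, so code length = 2.

2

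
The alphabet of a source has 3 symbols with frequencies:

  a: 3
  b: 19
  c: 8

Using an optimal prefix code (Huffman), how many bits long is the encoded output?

41

Greedily combine the two least-frequent nodes:
combine a(3), c(8) → 11
combine 11, b(19) → 30
Total encoded bits = sum of merged weights = 11 + 30 = 41.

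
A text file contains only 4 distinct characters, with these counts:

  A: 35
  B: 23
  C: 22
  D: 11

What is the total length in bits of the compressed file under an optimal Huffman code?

Build the Huffman tree bottom-up:
merge D(11) and C(22): 33
merge B(23) and 33: 56
merge A(35) and 56: 91
Total encoded bits = sum of merged weights = 33 + 56 + 91 = 180.

180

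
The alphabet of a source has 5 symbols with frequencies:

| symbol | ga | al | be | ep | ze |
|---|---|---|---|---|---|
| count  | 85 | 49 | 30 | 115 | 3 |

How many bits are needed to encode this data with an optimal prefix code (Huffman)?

Greedily combine the two least-frequent nodes:
ze(3) + be(30) → 33
33 + al(49) → 82
82 + ga(85) → 167
ep(115) + 167 → 282
Total encoded bits = sum of merged weights = 33 + 82 + 167 + 282 = 564.

564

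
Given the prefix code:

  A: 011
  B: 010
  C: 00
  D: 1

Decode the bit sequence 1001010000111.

Read left to right; each codeword is recognised as soon as it completes (prefix code):
  1→D | 00→C | 1→D | 010→B | 00→C | 011→A | 1→D
Decoded message: DCDBCAD

DCDBCAD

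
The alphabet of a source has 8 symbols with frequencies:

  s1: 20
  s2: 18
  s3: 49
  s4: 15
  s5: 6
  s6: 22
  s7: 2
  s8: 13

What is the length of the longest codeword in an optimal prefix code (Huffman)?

5

Merge the two lowest-weight nodes at each step:
s7(2) + s5(6) → 8
8 + s8(13) → 21
s4(15) + s2(18) → 33
s1(20) + 21 → 41
s6(22) + 33 → 55
41 + s3(49) → 90
55 + 90 → 145
Maximum depth reached is 5.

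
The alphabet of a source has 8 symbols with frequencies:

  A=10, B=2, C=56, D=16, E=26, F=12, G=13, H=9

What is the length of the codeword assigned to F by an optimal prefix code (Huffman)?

Repeatedly merge the two smallest:
merge B(2) and H(9): 11
merge A(10) and 11: 21
merge F(12) and G(13): 25
merge D(16) and 21: 37
merge 25 and E(26): 51
merge 37 and 51: 88
merge C(56) and 88: 144
F sits 4 levels below the root, so its codeword is 4 bits.

4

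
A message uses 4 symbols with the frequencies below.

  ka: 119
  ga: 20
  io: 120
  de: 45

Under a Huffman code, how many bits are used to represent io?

Build the tree from the bottom:
combine ga(20), de(45) → 65
combine 65, ka(119) → 184
combine io(120), 184 → 304
io sits one level below the root: a 1-bit codeword.

1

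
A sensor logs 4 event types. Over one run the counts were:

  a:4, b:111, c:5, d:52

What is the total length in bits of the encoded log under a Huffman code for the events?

242

Greedily combine the two least-frequent nodes:
combine a(4), c(5) → 9
combine 9, d(52) → 61
combine 61, b(111) → 172
Each symbol's bit-cost is frequency × depth; summing gives 242 bits (equivalently 9 + 61 + 172).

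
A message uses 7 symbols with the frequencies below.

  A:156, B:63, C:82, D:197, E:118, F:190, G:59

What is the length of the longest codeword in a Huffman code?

4

Merge the two lowest-weight nodes at each step:
G(59) + B(63) → 122
C(82) + E(118) → 200
122 + A(156) → 278
F(190) + D(197) → 387
200 + 278 → 478
387 + 478 → 865
The first pair merged (G, B) ends up deepest, at depth 4.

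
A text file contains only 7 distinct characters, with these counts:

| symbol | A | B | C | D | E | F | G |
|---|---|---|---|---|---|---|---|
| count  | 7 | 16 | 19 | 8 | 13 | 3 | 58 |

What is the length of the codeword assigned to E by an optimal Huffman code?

3

Huffman merges, smallest pair first:
combine F(3), A(7) → 10
combine D(8), 10 → 18
combine E(13), B(16) → 29
combine 18, C(19) → 37
combine 29, 37 → 66
combine G(58), 66 → 124
The subtree containing E is merged 3 times, so code length = 3.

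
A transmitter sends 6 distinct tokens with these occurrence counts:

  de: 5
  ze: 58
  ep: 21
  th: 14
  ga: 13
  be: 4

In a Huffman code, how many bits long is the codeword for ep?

Build the tree from the bottom:
merge be(4) and de(5): 9
merge 9 and ga(13): 22
merge th(14) and ep(21): 35
merge 22 and 35: 57
merge 57 and ze(58): 115
The subtree containing ep is merged 3 times, so code length = 3.

3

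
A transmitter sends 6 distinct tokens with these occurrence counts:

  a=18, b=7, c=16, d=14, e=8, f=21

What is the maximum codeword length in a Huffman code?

Merge the two lowest-weight nodes at each step:
b(7) + e(8) → 15
d(14) + 15 → 29
c(16) + a(18) → 34
f(21) + 29 → 50
34 + 50 → 84
The first pair merged (b, e) ends up deepest, at depth 4.

4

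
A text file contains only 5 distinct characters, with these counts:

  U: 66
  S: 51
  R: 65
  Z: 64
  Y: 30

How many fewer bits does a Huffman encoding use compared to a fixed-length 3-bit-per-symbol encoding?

195

Fixed-length: 3 bits × 276 symbols = 828 bits.
Huffman merges:
combine Y(30), S(51) → 81
combine Z(64), R(65) → 129
combine U(66), 81 → 147
combine 129, 147 → 276
Huffman total = 81 + 129 + 147 + 276 = 633 bits.
Saving = 828 − 633 = 195 bits.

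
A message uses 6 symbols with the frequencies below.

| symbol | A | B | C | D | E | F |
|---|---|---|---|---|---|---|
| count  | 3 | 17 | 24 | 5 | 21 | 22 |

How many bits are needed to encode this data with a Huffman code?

217

Merge the two smallest weights repeatedly:
A(3) + D(5) → 8
8 + B(17) → 25
E(21) + F(22) → 43
C(24) + 25 → 49
43 + 49 → 92
Each symbol's bit-cost is frequency × depth; summing gives 217 bits (equivalently 8 + 25 + 43 + 49 + 92).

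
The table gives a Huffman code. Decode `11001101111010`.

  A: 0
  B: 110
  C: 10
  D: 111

BABDCC

Read left to right; each codeword is recognised as soon as it completes (prefix code):
  110→B | 0→A | 110→B | 111→D | 10→C | 10→C
Decoded message: BABDCC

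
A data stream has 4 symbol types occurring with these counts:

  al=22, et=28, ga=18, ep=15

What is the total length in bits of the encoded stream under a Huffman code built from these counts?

Build the Huffman tree bottom-up:
ep(15) + ga(18) → 33
al(22) + et(28) → 50
33 + 50 → 83
Each symbol's bit-cost is frequency × depth; summing gives 166 bits (equivalently 33 + 50 + 83).

166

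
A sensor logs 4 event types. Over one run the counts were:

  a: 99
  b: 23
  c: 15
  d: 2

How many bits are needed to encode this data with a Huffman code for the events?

Merge the two smallest weights repeatedly:
d(2) + c(15) → 17
17 + b(23) → 40
40 + a(99) → 139
Total encoded bits = sum of merged weights = 17 + 40 + 139 = 196.

196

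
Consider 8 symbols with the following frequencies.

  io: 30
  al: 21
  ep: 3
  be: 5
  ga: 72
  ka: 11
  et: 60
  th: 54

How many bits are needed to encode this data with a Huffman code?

Greedily combine the two least-frequent nodes:
ep(3) + be(5) → 8
8 + ka(11) → 19
19 + al(21) → 40
io(30) + 40 → 70
th(54) + et(60) → 114
70 + ga(72) → 142
114 + 142 → 256
Total encoded bits = sum of merged weights = 8 + 19 + 40 + 70 + 114 + 142 + 256 = 649.

649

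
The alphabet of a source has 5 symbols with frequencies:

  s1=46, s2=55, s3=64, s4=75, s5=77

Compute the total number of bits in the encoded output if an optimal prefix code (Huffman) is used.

Greedily combine the two least-frequent nodes:
merge s1(46) and s2(55): 101
merge s3(64) and s4(75): 139
merge s5(77) and 101: 178
merge 139 and 178: 317
The encoded length is the sum of every internal node's weight: 101 + 139 + 178 + 317 = 735 bits.

735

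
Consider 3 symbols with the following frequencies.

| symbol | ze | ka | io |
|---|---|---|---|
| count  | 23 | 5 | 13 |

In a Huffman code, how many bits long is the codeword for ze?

Huffman merges, smallest pair first:
ka(5) + io(13) → 18
18 + ze(23) → 41
ze is a child of the root — depth 1, so its codeword is a single bit.

1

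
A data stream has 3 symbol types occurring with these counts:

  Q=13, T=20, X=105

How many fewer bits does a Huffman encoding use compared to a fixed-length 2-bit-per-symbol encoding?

105

Fixed-length: 2 bits × 138 symbols = 276 bits.
Huffman merges:
Q(13) + T(20) → 33
33 + X(105) → 138
Huffman total = 33 + 138 = 171 bits.
Saving = 276 − 171 = 105 bits.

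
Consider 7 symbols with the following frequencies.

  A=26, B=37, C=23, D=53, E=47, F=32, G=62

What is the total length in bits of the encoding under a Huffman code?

Build the Huffman tree bottom-up:
C(23) + A(26) → 49
F(32) + B(37) → 69
E(47) + 49 → 96
D(53) + G(62) → 115
69 + 96 → 165
115 + 165 → 280
Total encoded bits = sum of merged weights = 49 + 69 + 96 + 115 + 165 + 280 = 774.

774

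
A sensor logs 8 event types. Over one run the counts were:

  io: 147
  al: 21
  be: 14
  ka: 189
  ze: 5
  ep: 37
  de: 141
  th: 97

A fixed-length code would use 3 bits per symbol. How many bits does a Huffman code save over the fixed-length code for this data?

341

Fixed-length: 3 bits × 651 symbols = 1953 bits.
Huffman merges:
combine ze(5), be(14) → 19
combine 19, al(21) → 40
combine ep(37), 40 → 77
combine 77, th(97) → 174
combine de(141), io(147) → 288
combine 174, ka(189) → 363
combine 288, 363 → 651
Huffman total = 19 + 40 + 77 + 174 + 288 + 363 + 651 = 1612 bits.
Saving = 1953 − 1612 = 341 bits.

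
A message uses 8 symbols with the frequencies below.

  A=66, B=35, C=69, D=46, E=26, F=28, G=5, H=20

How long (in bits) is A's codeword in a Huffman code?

Build the tree from the bottom:
merge G(5) and H(20): 25
merge 25 and E(26): 51
merge F(28) and B(35): 63
merge D(46) and 51: 97
merge 63 and A(66): 129
merge C(69) and 97: 166
merge 129 and 166: 295
A's leaf is at depth 2, giving a 2-bit codeword.

2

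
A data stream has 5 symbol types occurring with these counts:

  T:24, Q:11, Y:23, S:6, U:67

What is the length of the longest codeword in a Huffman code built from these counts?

Merge the two lowest-weight nodes at each step:
merge S(6) and Q(11): 17
merge 17 and Y(23): 40
merge T(24) and 40: 64
merge 64 and U(67): 131
Maximum depth reached is 4.

4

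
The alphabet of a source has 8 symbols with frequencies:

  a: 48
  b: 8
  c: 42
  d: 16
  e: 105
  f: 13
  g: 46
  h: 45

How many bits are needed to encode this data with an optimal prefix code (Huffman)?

874

Merge the two smallest weights repeatedly:
b(8) + f(13) → 21
d(16) + 21 → 37
37 + c(42) → 79
h(45) + g(46) → 91
a(48) + 79 → 127
91 + e(105) → 196
127 + 196 → 323
Each symbol's bit-cost is frequency × depth; summing gives 874 bits (equivalently 21 + 37 + 79 + 91 + 127 + 196 + 323).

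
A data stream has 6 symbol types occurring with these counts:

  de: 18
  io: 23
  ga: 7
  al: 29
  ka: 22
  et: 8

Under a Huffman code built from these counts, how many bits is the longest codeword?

Merge the two lowest-weight nodes at each step:
ga(7) + et(8) → 15
15 + de(18) → 33
ka(22) + io(23) → 45
al(29) + 33 → 62
45 + 62 → 107
Maximum depth reached is 4.

4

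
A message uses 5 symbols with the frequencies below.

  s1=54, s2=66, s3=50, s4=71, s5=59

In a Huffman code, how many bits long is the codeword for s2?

Repeatedly merge the two smallest:
combine s3(50), s1(54) → 104
combine s5(59), s2(66) → 125
combine s4(71), 104 → 175
combine 125, 175 → 300
s2's leaf is at depth 2, giving a 2-bit codeword.

2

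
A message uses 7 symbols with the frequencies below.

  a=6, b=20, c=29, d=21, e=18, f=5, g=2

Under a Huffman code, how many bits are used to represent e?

3

Repeatedly merge the two smallest:
merge g(2) and f(5): 7
merge a(6) and 7: 13
merge 13 and e(18): 31
merge b(20) and d(21): 41
merge c(29) and 31: 60
merge 41 and 60: 101
The subtree containing e is merged 3 times, so code length = 3.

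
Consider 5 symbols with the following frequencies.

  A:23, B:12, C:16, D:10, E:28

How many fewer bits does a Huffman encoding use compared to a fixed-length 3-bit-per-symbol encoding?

67

Fixed-length: 3 bits × 89 symbols = 267 bits.
Huffman merges:
merge D(10) and B(12): 22
merge C(16) and 22: 38
merge A(23) and E(28): 51
merge 38 and 51: 89
Huffman total = 22 + 38 + 51 + 89 = 200 bits.
Saving = 267 − 200 = 67 bits.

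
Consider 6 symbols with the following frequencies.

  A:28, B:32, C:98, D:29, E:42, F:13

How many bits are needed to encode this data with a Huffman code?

571

Build the Huffman tree bottom-up:
merge F(13) and A(28): 41
merge D(29) and B(32): 61
merge 41 and E(42): 83
merge 61 and 83: 144
merge C(98) and 144: 242
The encoded length is the sum of every internal node's weight: 41 + 61 + 83 + 144 + 242 = 571 bits.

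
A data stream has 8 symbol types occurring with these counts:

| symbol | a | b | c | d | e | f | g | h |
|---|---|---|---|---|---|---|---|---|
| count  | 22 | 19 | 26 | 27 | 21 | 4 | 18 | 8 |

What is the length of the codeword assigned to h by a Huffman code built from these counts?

4

Huffman merges, smallest pair first:
f(4) + h(8) → 12
12 + g(18) → 30
b(19) + e(21) → 40
a(22) + c(26) → 48
d(27) + 30 → 57
40 + 48 → 88
57 + 88 → 145
h's leaf is at depth 4, giving a 4-bit codeword.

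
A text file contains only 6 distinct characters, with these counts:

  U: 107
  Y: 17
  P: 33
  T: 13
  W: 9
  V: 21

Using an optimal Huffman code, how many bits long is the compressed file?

408

Greedily combine the two least-frequent nodes:
merge W(9) and T(13): 22
merge Y(17) and V(21): 38
merge 22 and P(33): 55
merge 38 and 55: 93
merge 93 and U(107): 200
The encoded length is the sum of every internal node's weight: 22 + 38 + 55 + 93 + 200 = 408 bits.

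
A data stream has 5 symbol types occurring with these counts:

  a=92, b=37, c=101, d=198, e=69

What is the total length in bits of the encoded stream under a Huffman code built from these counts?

1095

Merge the two smallest weights repeatedly:
b(37) + e(69) → 106
a(92) + c(101) → 193
106 + 193 → 299
d(198) + 299 → 497
The encoded length is the sum of every internal node's weight: 106 + 193 + 299 + 497 = 1095 bits.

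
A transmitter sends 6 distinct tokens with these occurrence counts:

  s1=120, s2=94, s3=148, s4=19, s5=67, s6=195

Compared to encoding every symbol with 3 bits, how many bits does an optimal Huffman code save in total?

Fixed-length: 3 bits × 643 symbols = 1929 bits.
Huffman merges:
s4(19) + s5(67) → 86
86 + s2(94) → 180
s1(120) + s3(148) → 268
180 + s6(195) → 375
268 + 375 → 643
Huffman total = 86 + 180 + 268 + 375 + 643 = 1552 bits.
Saving = 1929 − 1552 = 377 bits.

377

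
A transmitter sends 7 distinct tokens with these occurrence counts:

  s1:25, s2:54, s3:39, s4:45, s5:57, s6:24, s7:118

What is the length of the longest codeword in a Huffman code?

4

Merge the two lowest-weight nodes at each step:
merge s6(24) and s1(25): 49
merge s3(39) and s4(45): 84
merge 49 and s2(54): 103
merge s5(57) and 84: 141
merge 103 and s7(118): 221
merge 141 and 221: 362
The first pair merged (s6, s1) ends up deepest, at depth 4.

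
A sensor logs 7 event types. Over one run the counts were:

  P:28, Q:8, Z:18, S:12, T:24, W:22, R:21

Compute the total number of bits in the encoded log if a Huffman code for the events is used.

Merge the two smallest weights repeatedly:
Q(8) + S(12) → 20
Z(18) + 20 → 38
R(21) + W(22) → 43
T(24) + P(28) → 52
38 + 43 → 81
52 + 81 → 133
Each symbol's bit-cost is frequency × depth; summing gives 367 bits (equivalently 20 + 38 + 43 + 52 + 81 + 133).

367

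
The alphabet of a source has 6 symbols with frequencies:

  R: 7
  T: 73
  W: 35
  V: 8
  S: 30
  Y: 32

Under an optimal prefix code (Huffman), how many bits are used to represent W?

Build the tree from the bottom:
combine R(7), V(8) → 15
combine 15, S(30) → 45
combine Y(32), W(35) → 67
combine 45, 67 → 112
combine T(73), 112 → 185
The subtree containing W is merged 3 times, so code length = 3.

3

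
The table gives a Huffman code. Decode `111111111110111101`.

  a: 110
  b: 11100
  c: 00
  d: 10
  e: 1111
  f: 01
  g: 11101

Read left to right; each codeword is recognised as soon as it completes (prefix code):
  1111→e | 1111→e | 11101→g | 11101→g
Decoded message: eegg

eegg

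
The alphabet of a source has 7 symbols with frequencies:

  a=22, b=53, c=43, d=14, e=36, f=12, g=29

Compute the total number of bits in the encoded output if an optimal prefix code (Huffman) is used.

Merge the two smallest weights repeatedly:
f(12) + d(14) → 26
a(22) + 26 → 48
g(29) + e(36) → 65
c(43) + 48 → 91
b(53) + 65 → 118
91 + 118 → 209
Each symbol's bit-cost is frequency × depth; summing gives 557 bits (equivalently 26 + 48 + 65 + 91 + 118 + 209).

557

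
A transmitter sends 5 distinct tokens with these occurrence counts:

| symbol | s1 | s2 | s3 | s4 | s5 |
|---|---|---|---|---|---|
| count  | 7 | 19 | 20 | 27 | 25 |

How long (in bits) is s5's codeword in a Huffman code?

Repeatedly merge the two smallest:
combine s1(7), s2(19) → 26
combine s3(20), s5(25) → 45
combine 26, s4(27) → 53
combine 45, 53 → 98
s5's leaf is at depth 2, giving a 2-bit codeword.

2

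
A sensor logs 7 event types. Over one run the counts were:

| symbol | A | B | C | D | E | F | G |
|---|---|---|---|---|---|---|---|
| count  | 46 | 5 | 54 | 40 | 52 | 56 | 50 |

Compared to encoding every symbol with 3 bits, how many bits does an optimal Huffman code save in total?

Fixed-length: 3 bits × 303 symbols = 909 bits.
Huffman merges:
merge B(5) and D(40): 45
merge 45 and A(46): 91
merge G(50) and E(52): 102
merge C(54) and F(56): 110
merge 91 and 102: 193
merge 110 and 193: 303
Huffman total = 45 + 91 + 102 + 110 + 193 + 303 = 844 bits.
Saving = 909 − 844 = 65 bits.

65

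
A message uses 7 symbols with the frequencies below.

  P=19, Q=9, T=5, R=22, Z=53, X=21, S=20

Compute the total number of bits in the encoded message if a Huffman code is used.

386

Merge the two smallest weights repeatedly:
combine T(5), Q(9) → 14
combine 14, P(19) → 33
combine S(20), X(21) → 41
combine R(22), 33 → 55
combine 41, Z(53) → 94
combine 55, 94 → 149
Each symbol's bit-cost is frequency × depth; summing gives 386 bits (equivalently 14 + 33 + 41 + 55 + 94 + 149).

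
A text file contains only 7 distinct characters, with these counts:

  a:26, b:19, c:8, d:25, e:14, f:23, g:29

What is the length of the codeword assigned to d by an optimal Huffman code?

3

Repeatedly merge the two smallest:
combine c(8), e(14) → 22
combine b(19), 22 → 41
combine f(23), d(25) → 48
combine a(26), g(29) → 55
combine 41, 48 → 89
combine 55, 89 → 144
d sits 3 levels below the root, so its codeword is 3 bits.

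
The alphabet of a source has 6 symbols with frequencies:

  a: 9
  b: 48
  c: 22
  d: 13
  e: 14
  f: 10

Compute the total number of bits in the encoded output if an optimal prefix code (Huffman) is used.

271

Merge the two smallest weights repeatedly:
a(9) + f(10) → 19
d(13) + e(14) → 27
19 + c(22) → 41
27 + 41 → 68
b(48) + 68 → 116
Total encoded bits = sum of merged weights = 19 + 27 + 41 + 68 + 116 = 271.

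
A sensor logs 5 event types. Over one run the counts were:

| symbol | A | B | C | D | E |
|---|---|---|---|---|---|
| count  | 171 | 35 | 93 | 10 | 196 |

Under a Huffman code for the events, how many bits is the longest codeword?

4

Merge the two lowest-weight nodes at each step:
merge D(10) and B(35): 45
merge 45 and C(93): 138
merge 138 and A(171): 309
merge E(196) and 309: 505
Maximum depth reached is 4.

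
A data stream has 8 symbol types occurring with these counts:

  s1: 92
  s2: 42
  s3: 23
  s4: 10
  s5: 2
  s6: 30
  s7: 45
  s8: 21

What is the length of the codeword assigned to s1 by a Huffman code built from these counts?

Repeatedly merge the two smallest:
s5(2) + s4(10) → 12
12 + s8(21) → 33
s3(23) + s6(30) → 53
33 + s2(42) → 75
s7(45) + 53 → 98
75 + s1(92) → 167
98 + 167 → 265
s1's leaf is at depth 2, giving a 2-bit codeword.

2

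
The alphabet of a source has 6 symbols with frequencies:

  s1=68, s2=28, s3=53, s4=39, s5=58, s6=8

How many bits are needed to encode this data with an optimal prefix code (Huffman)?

Merge the two smallest weights repeatedly:
combine s6(8), s2(28) → 36
combine 36, s4(39) → 75
combine s3(53), s5(58) → 111
combine s1(68), 75 → 143
combine 111, 143 → 254
Each symbol's bit-cost is frequency × depth; summing gives 619 bits (equivalently 36 + 75 + 111 + 143 + 254).

619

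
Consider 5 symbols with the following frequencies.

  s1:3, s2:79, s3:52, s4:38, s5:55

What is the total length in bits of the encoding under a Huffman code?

495

Greedily combine the two least-frequent nodes:
merge s1(3) and s4(38): 41
merge 41 and s3(52): 93
merge s5(55) and s2(79): 134
merge 93 and 134: 227
Each symbol's bit-cost is frequency × depth; summing gives 495 bits (equivalently 41 + 93 + 134 + 227).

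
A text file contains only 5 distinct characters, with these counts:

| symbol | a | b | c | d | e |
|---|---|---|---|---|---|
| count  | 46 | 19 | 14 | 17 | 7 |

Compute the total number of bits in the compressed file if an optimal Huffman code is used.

Merge the two smallest weights repeatedly:
combine e(7), c(14) → 21
combine d(17), b(19) → 36
combine 21, 36 → 57
combine a(46), 57 → 103
Total encoded bits = sum of merged weights = 21 + 36 + 57 + 103 = 217.

217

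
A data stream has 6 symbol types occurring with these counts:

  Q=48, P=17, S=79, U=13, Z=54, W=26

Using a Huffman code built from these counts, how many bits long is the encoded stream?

560

Build the Huffman tree bottom-up:
U(13) + P(17) → 30
W(26) + 30 → 56
Q(48) + Z(54) → 102
56 + S(79) → 135
102 + 135 → 237
The encoded length is the sum of every internal node's weight: 30 + 56 + 102 + 135 + 237 = 560 bits.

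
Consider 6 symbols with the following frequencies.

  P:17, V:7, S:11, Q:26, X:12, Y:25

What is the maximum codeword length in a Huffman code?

3

Merge the two lowest-weight nodes at each step:
merge V(7) and S(11): 18
merge X(12) and P(17): 29
merge 18 and Y(25): 43
merge Q(26) and 29: 55
merge 43 and 55: 98
Maximum depth reached is 3.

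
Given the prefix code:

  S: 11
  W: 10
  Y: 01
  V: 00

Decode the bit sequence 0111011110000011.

Read left to right; each codeword is recognised as soon as it completes (prefix code):
  01→Y | 11→S | 01→Y | 11→S | 10→W | 00→V | 00→V | 11→S
Decoded message: YSYSWVVS

YSYSWVVS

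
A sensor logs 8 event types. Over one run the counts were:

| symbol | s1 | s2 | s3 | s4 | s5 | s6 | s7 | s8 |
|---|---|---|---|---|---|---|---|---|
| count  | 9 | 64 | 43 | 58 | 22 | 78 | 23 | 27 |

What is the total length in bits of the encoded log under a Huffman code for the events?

Greedily combine the two least-frequent nodes:
combine s1(9), s5(22) → 31
combine s7(23), s8(27) → 50
combine 31, s3(43) → 74
combine 50, s4(58) → 108
combine s2(64), 74 → 138
combine s6(78), 108 → 186
combine 138, 186 → 324
Total encoded bits = sum of merged weights = 31 + 50 + 74 + 108 + 138 + 186 + 324 = 911.

911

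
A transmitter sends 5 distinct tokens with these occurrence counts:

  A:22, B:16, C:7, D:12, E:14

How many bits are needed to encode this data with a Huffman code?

Build the Huffman tree bottom-up:
C(7) + D(12) → 19
E(14) + B(16) → 30
19 + A(22) → 41
30 + 41 → 71
Each symbol's bit-cost is frequency × depth; summing gives 161 bits (equivalently 19 + 30 + 41 + 71).

161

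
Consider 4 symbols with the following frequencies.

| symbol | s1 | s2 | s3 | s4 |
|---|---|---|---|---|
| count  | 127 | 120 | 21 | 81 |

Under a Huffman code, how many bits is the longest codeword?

Merge the two lowest-weight nodes at each step:
merge s3(21) and s4(81): 102
merge 102 and s2(120): 222
merge s1(127) and 222: 349
The rarest symbols sit at the bottom; the longest codeword is 3 bits.

3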